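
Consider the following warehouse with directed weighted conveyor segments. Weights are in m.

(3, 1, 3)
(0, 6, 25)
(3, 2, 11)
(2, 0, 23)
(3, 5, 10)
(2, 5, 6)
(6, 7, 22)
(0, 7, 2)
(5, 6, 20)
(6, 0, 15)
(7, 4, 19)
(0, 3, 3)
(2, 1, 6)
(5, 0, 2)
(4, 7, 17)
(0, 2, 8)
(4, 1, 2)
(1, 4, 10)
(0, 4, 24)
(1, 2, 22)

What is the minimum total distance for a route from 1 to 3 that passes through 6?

66 m

Shortest 1→6: 1 → 2 → 5 → 6 = 48
Best 6 to 3: 6 → 0 → 3 costing 18
Total via 6: 48 + 18 = 66 m.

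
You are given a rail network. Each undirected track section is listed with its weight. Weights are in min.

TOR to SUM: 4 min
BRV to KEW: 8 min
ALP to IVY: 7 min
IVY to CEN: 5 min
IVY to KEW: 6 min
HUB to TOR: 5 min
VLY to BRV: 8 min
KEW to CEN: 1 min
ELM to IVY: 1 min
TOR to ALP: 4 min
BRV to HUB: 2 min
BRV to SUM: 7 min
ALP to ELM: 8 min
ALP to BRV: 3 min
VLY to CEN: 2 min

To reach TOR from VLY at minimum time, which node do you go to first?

BRV

Candidate routes:
VLY → CEN → KEW → BRV → HUB → TOR: 2+1+8+2+5 = 18
VLY → CEN → IVY → ALP → TOR: 2+5+7+4 = 18
VLY → BRV → HUB → TOR: 8+2+5 = 15
VLY → CEN → KEW → BRV → ALP → TOR: 2+1+8+3+4 = 18
The minimum is 15 min via VLY → BRV → HUB → TOR.
So from VLY the first move is to BRV.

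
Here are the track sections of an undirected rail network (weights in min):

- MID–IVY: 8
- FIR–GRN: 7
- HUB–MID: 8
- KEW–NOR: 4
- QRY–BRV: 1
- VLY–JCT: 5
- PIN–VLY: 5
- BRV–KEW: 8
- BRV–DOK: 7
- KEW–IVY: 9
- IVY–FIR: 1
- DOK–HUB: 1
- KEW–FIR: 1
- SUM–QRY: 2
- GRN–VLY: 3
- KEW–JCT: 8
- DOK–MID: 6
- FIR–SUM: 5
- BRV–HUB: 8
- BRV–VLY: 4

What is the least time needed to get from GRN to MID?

Compare a few routes:
GRN - VLY - BRV - DOK - MID: 3+4+7+6 = 20
GRN - FIR - IVY - MID: 7+1+8 = 16
The minimum is 16 min via GRN - FIR - IVY - MID.

16 min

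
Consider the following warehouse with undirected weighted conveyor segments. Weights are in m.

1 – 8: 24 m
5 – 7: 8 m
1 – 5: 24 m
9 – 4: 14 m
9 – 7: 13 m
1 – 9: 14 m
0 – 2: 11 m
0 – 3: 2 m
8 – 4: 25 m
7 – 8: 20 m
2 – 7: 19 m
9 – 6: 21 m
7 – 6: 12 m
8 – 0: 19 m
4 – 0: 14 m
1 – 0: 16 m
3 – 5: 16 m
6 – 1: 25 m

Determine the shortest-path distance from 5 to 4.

32 m

Compare a few routes:
5–7–2–0–4: 8+19+11+14 = 52
5–7–9–4: 8+13+14 = 35
5–3–0–4: 16+2+14 = 32
Cheapest is 5–3–0–4 at 32 m.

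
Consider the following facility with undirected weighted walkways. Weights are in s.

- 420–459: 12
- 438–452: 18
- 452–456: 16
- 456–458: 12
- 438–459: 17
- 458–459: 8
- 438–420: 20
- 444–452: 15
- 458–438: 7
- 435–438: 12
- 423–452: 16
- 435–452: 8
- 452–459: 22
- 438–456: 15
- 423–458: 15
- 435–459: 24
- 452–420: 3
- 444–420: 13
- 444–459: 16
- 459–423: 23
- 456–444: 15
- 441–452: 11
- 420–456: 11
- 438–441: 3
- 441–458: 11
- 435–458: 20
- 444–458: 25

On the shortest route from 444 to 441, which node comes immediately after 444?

452

Candidate routes:
444 → 456 → 438 → 441: 15+15+3 = 33
444 → 452 → 441: 15+11 = 26
444 → 420 → 452 → 441: 13+3+11 = 27
444 → 459 → 458 → 438 → 441: 16+8+7+3 = 34
Cheapest is 444 → 452 → 441 at 26 s.
So from 444 the first move is to 452.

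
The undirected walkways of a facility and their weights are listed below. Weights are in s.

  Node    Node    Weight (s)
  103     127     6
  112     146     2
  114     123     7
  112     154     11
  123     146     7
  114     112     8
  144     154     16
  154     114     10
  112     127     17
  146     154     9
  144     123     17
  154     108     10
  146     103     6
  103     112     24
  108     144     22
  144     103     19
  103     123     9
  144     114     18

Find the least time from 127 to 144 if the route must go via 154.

37 s

Best 127 to 154: 127–103–146–154 costing 21
Best 154 to 144: 154–144 costing 16
Total via 154: 21 + 16 = 37 s.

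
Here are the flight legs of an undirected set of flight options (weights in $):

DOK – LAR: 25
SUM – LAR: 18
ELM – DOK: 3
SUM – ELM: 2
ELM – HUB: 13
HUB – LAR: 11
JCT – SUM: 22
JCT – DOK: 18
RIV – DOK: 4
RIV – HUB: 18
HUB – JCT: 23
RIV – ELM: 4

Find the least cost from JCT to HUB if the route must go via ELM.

Best JCT to ELM: JCT → DOK → ELM costing 21
Best ELM to HUB: ELM → HUB costing 13
Total via ELM: 21 + 13 = $34.

$34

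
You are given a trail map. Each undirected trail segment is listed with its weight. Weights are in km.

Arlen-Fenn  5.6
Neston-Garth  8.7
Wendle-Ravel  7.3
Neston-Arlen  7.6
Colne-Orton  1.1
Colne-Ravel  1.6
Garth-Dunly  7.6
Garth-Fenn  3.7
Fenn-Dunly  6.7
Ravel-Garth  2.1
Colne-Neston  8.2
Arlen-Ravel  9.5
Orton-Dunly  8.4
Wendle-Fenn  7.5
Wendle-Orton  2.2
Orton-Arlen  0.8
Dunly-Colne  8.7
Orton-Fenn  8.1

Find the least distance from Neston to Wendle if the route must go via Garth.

Shortest Neston→Garth: Neston → Garth = 8.7
Shortest Garth→Wendle: Garth → Ravel → Colne → Orton → Wendle = 7
Total via Garth: 8.7 + 7 = 15.7 km.

15.7 km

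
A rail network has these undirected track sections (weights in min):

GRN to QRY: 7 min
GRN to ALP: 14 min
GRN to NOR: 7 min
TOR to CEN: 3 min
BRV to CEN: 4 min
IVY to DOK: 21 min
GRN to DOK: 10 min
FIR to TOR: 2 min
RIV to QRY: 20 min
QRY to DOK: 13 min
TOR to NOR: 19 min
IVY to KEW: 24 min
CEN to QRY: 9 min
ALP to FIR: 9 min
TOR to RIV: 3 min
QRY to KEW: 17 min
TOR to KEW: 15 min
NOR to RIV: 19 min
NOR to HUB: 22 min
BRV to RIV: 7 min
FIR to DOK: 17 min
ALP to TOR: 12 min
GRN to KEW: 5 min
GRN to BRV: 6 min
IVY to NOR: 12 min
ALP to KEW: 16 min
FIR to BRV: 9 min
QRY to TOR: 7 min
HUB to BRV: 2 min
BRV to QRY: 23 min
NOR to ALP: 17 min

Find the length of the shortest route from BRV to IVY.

Compare a few routes:
BRV - GRN - KEW - IVY: 6+5+24 = 35
BRV - HUB - NOR - IVY: 2+22+12 = 36
BRV - GRN - NOR - IVY: 6+7+12 = 25
The minimum is 25 min via BRV - GRN - NOR - IVY.

25 min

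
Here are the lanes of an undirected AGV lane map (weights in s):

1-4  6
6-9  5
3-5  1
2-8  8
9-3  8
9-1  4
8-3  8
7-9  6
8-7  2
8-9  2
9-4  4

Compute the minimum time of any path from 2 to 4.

Compare a few routes:
2 - 8 - 7 - 9 - 4: 8+2+6+4 = 20
2 - 8 - 9 - 4: 8+2+4 = 14
2 - 8 - 9 - 1 - 4: 8+2+4+6 = 20
Cheapest is 2 - 8 - 9 - 4 at 14 s.

14 s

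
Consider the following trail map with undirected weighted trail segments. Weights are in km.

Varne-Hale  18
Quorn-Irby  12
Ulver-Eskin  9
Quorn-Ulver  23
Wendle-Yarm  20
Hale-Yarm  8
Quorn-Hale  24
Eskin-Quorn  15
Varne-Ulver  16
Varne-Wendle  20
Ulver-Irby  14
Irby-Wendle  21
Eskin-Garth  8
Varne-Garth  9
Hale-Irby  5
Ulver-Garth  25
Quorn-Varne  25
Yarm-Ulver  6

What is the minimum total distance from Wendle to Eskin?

Settle nodes by increasing distance from Wendle:
Wendle: 0
Varne: 20  (via Wendle)
Yarm: 20  (via Wendle)
Irby: 21  (via Wendle)
Ulver: 26  (via Yarm)
Hale: 26  (via Irby)
Garth: 29  (via Varne)
Quorn: 33  (via Irby)
Eskin: 35  (via Ulver)
Shortest route: Wendle–Yarm–Ulver–Eskin = 35 km.

35 km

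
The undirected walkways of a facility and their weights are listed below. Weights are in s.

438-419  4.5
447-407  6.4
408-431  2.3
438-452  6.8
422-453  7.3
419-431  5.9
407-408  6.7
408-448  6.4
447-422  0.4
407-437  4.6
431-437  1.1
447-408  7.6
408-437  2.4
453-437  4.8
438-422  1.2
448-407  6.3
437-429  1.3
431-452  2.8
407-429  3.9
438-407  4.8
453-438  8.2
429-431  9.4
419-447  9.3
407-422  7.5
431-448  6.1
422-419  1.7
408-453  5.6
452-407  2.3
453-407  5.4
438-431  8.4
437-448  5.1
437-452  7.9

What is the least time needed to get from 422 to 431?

7.6 s

Shortest distances from 422:
422: 0
447: 0.4  (via 422)
438: 1.2  (via 422)
419: 1.7  (via 422)
407: 6  (via 438)
453: 7.3  (via 422)
431: 7.6  (via 419)
Shortest route: 422–419–431 = 7.6 s.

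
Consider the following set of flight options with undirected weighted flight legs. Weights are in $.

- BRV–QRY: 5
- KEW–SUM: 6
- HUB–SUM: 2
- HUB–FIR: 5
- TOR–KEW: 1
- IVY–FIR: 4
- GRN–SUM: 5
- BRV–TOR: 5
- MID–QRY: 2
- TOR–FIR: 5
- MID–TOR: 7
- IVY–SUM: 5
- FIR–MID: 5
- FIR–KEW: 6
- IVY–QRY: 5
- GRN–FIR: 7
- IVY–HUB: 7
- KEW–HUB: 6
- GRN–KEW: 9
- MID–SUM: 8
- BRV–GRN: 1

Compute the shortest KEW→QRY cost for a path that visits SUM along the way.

$16

Shortest KEW→SUM: KEW–SUM = 6
Best SUM to QRY: SUM–IVY–QRY costing 10
Total via SUM: 6 + 10 = $16.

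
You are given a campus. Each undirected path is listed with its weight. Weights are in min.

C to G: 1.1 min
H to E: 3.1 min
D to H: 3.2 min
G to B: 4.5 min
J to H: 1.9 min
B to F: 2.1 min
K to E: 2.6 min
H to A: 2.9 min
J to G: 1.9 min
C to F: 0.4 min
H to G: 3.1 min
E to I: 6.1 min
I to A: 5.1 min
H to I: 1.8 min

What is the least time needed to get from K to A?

Enumerating some paths:
K → E → H → I → A: 2.6+3.1+1.8+5.1 = 12.6
K → E → H → A: 2.6+3.1+2.9 = 8.6
K → E → I → A: 2.6+6.1+5.1 = 13.8
K → E → I → H → A: 2.6+6.1+1.8+2.9 = 13.4
Cheapest is K → E → H → A at 8.6 min.

8.6 min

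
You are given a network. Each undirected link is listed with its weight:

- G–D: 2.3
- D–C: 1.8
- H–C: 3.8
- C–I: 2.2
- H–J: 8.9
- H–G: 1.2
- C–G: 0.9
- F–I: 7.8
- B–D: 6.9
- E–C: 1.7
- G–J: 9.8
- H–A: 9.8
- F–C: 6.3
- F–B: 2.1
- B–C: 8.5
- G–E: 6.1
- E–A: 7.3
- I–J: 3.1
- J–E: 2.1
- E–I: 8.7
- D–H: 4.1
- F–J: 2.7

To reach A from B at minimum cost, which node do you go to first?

Candidate routes:
B–F–J–E–A: 2.1+2.7+2.1+7.3 = 14.2
B–F–C–E–A: 2.1+6.3+1.7+7.3 = 17.4
B–C–E–A: 8.5+1.7+7.3 = 17.5
Cheapest is B–F–J–E–A at 14.2.
So from B the first move is to F.

F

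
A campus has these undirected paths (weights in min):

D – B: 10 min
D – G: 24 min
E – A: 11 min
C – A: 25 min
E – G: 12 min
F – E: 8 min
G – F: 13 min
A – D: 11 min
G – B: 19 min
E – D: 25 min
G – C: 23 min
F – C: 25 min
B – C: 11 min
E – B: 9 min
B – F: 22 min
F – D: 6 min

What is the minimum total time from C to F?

25 min

Compare a few routes:
C - F: 25 = 25
C - B - D - F: 11+10+6 = 27
C - B - F: 11+22 = 33
C - B - E - F: 11+9+8 = 28
The minimum is 25 min via C - F.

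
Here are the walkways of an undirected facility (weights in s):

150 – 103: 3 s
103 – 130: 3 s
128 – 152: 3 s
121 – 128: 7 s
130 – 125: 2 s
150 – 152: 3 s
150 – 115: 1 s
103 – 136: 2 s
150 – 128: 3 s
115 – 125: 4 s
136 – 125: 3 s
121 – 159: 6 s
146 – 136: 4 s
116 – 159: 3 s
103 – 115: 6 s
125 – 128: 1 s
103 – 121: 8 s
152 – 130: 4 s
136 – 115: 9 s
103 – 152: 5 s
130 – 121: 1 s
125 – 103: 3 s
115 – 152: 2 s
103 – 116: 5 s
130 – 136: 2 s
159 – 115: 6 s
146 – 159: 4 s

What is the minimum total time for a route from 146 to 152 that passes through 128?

11 s

Shortest 146→128: 146–136–125–128 = 8
Best 128 to 152: 128–152 costing 3
Total via 128: 8 + 3 = 11 s.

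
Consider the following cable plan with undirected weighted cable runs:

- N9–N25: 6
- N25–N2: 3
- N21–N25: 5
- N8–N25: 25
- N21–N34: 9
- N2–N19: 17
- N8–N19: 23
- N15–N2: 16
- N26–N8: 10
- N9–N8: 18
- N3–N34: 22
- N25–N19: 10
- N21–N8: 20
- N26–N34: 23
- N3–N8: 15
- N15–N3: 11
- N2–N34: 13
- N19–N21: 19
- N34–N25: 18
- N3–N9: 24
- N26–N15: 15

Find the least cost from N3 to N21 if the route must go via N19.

Best N3 to N19: N3 → N8 → N19 costing 38
Best N19 to N21: N19 → N25 → N21 costing 15
Total via N19: 38 + 15 = 53.

53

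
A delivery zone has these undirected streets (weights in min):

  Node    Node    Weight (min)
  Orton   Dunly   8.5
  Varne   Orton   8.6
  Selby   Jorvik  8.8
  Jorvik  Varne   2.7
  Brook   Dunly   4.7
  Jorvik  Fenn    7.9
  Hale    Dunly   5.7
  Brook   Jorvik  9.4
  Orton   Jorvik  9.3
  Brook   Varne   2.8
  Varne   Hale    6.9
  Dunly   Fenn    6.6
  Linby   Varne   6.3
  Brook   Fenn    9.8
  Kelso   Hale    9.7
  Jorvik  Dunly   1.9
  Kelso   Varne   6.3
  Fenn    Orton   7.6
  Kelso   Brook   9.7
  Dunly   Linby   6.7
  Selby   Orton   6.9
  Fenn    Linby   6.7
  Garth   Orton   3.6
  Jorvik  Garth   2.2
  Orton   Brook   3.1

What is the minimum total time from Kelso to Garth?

11.2 min

Enumerating some paths:
Kelso - Brook - Orton - Garth: 9.7+3.1+3.6 = 16.4
Kelso - Brook - Varne - Jorvik - Garth: 9.7+2.8+2.7+2.2 = 17.4
Kelso - Varne - Brook - Orton - Garth: 6.3+2.8+3.1+3.6 = 15.8
Kelso - Varne - Jorvik - Garth: 6.3+2.7+2.2 = 11.2
Cheapest is Kelso - Varne - Jorvik - Garth at 11.2 min.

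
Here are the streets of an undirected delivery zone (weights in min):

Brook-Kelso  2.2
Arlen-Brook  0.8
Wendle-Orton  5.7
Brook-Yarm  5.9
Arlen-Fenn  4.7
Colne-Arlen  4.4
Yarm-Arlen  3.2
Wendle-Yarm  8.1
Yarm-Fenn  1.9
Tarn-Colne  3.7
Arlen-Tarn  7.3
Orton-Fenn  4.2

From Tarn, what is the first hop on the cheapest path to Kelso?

Arlen

Enumerating some paths:
Tarn–Arlen–Yarm–Brook–Kelso: 7.3+3.2+5.9+2.2 = 18.6
Tarn–Colne–Arlen–Brook–Kelso: 3.7+4.4+0.8+2.2 = 11.1
Tarn–Arlen–Brook–Kelso: 7.3+0.8+2.2 = 10.3
Cheapest is Tarn–Arlen–Brook–Kelso at 10.3 min.
So from Tarn the first move is to Arlen.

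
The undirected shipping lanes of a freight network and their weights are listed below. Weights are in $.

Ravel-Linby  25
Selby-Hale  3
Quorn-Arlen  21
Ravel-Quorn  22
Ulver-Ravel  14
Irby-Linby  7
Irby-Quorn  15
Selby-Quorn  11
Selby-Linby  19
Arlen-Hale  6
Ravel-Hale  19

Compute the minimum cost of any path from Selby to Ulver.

Compare a few routes:
Selby → Linby → Ravel → Ulver: 19+25+14 = 58
Selby → Hale → Ravel → Ulver: 3+19+14 = 36
Selby → Quorn → Ravel → Ulver: 11+22+14 = 47
Cheapest is Selby → Hale → Ravel → Ulver at $36.

$36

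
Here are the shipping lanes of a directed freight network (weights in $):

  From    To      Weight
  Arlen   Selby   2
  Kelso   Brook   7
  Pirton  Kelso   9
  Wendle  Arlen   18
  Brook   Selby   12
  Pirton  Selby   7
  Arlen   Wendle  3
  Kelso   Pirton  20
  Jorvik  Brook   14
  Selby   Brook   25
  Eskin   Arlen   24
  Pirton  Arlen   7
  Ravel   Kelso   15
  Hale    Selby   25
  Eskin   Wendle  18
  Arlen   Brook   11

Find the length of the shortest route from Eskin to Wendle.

Running Dijkstra from Eskin:
Eskin: 0
Wendle: 18  (via Eskin)
Shortest route: Eskin → Wendle = $18.

$18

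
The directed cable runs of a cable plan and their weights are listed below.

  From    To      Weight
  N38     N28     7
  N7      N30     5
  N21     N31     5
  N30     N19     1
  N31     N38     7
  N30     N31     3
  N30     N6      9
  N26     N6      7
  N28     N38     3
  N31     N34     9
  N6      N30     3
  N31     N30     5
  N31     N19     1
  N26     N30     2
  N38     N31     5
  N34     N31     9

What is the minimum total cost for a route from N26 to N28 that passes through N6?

27

Shortest N26→N6: N26 → N6 = 7
Shortest N6→N28: N6 → N30 → N31 → N38 → N28 = 20
Total via N6: 7 + 20 = 27.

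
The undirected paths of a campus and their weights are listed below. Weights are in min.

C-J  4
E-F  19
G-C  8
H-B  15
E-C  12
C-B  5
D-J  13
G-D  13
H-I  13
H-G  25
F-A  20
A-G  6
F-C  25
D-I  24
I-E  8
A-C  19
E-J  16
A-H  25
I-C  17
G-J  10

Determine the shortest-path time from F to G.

26 min

Candidate routes:
F → E → C → G: 19+12+8 = 39
F → C → G: 25+8 = 33
F → A → G: 20+6 = 26
F → C → J → G: 25+4+10 = 39
The minimum is 26 min via F → A → G.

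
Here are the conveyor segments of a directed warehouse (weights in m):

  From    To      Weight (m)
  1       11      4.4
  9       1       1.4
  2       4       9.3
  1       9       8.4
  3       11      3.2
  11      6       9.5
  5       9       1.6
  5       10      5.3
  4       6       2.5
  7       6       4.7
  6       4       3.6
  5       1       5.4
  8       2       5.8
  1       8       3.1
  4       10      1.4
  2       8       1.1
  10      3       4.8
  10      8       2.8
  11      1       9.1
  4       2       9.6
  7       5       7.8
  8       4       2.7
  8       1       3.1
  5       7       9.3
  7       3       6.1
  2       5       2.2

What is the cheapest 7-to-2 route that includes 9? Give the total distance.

19.7 m

Best 7 to 9: 7 → 5 → 9 costing 9.4
Shortest 9→2: 9 → 1 → 8 → 2 = 10.3
Total via 9: 9.4 + 10.3 = 19.7 m.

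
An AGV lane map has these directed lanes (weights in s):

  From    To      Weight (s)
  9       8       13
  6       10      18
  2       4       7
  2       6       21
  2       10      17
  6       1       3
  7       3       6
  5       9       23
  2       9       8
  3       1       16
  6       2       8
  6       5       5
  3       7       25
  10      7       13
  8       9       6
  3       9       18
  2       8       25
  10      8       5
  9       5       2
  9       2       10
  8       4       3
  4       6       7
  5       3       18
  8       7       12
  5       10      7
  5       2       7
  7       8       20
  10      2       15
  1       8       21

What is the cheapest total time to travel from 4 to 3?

Candidate routes:
4 - 6 - 5 - 10 - 7 - 3: 7+5+7+13+6 = 38
4 - 6 - 5 - 3: 7+5+18 = 30
Cheapest is 4 - 6 - 5 - 3 at 30 s.

30 s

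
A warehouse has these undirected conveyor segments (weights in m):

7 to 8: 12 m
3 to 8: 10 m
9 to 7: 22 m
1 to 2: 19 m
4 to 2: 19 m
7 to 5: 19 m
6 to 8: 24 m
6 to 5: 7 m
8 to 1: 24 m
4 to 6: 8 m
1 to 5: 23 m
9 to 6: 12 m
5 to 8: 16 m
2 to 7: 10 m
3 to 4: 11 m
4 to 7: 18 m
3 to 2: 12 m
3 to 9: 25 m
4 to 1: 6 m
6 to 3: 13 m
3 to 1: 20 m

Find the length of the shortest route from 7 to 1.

24 m

Compare a few routes:
7 - 2 - 1: 10+19 = 29
7 - 8 - 1: 12+24 = 36
7 - 2 - 4 - 1: 10+19+6 = 35
7 - 4 - 1: 18+6 = 24
Cheapest is 7 - 4 - 1 at 24 m.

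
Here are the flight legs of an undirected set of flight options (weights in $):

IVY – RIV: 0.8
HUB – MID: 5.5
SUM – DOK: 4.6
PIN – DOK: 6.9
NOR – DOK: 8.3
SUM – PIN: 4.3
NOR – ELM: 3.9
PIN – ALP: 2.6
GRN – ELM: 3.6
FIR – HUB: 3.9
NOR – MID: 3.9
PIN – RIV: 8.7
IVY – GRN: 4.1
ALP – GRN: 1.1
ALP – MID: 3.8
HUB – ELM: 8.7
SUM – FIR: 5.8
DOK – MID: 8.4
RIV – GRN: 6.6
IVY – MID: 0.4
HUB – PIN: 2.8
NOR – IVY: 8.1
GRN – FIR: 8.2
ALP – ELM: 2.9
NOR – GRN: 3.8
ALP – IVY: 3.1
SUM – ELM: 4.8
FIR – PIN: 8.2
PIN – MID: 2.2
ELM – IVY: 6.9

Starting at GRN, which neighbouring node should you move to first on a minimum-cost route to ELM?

Candidate routes:
GRN → ELM: 3.6 = 3.6
GRN → ALP → ELM: 1.1+2.9 = 4
GRN → NOR → ELM: 3.8+3.9 = 7.7
The minimum is $3.6 via GRN → ELM.
So from GRN the first move is to ELM.

ELM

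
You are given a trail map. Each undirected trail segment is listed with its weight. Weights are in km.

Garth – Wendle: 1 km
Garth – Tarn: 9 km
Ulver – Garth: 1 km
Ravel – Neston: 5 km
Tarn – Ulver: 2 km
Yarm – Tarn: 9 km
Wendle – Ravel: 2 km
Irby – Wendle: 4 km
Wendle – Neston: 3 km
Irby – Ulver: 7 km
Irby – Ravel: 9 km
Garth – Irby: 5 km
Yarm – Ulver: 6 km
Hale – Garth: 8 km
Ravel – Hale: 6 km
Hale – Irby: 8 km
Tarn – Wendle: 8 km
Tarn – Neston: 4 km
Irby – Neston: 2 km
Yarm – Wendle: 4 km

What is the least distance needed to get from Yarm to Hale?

Running Dijkstra from Yarm:
Yarm: 0
Wendle: 4  (via Yarm)
Garth: 5  (via Wendle)
Ulver: 6  (via Yarm)
Ravel: 6  (via Wendle)
Neston: 7  (via Wendle)
Tarn: 8  (via Ulver)
Irby: 8  (via Wendle)
Hale: 12  (via Ravel)
Shortest route: Yarm–Wendle–Ravel–Hale = 12 km.

12 km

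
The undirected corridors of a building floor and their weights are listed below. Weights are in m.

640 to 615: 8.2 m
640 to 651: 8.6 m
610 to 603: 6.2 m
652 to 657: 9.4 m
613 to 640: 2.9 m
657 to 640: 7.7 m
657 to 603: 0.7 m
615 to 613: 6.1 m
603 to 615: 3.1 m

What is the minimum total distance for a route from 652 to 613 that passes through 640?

Shortest 652→640: 652–657–640 = 17.1
Shortest 640→613: 640–613 = 2.9
Total via 640: 17.1 + 2.9 = 20 m.

20 m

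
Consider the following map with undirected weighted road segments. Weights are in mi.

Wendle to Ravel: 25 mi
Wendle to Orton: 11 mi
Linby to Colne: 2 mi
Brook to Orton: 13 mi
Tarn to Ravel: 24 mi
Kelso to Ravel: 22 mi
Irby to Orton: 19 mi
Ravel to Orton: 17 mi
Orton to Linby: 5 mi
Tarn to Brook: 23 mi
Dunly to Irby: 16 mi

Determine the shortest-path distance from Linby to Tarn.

Shortest distances from Linby:
Linby: 0
Colne: 2  (via Linby)
Orton: 5  (via Linby)
Wendle: 16  (via Orton)
Brook: 18  (via Orton)
Ravel: 22  (via Orton)
Irby: 24  (via Orton)
Dunly: 40  (via Irby)
Tarn: 41  (via Brook)
Shortest route: Linby–Orton–Brook–Tarn = 41 mi.

41 mi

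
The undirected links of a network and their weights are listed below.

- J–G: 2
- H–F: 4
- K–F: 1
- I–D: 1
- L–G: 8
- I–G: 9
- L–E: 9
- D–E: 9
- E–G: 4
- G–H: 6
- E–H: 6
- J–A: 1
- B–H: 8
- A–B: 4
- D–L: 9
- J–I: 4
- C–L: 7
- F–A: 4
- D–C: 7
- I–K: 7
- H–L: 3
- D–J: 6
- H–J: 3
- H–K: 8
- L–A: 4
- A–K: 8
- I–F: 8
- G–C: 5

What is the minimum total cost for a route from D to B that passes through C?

Best D to C: D–C costing 7
Shortest C→B: C–G–J–A–B = 12
Total via C: 7 + 12 = 19.

19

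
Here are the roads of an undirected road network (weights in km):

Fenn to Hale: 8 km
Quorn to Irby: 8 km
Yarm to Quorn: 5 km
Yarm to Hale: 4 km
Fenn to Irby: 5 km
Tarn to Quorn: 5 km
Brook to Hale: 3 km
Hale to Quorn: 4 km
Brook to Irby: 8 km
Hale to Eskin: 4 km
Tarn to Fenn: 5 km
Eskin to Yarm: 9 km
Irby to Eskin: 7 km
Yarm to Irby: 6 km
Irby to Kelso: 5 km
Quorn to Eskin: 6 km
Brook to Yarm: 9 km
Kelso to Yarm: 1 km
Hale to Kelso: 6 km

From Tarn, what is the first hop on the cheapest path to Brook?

Quorn

Enumerating some paths:
Tarn → Fenn → Hale → Brook: 5+8+3 = 16
Tarn → Quorn → Hale → Brook: 5+4+3 = 12
Cheapest is Tarn → Quorn → Hale → Brook at 12 km.
So from Tarn the first move is to Quorn.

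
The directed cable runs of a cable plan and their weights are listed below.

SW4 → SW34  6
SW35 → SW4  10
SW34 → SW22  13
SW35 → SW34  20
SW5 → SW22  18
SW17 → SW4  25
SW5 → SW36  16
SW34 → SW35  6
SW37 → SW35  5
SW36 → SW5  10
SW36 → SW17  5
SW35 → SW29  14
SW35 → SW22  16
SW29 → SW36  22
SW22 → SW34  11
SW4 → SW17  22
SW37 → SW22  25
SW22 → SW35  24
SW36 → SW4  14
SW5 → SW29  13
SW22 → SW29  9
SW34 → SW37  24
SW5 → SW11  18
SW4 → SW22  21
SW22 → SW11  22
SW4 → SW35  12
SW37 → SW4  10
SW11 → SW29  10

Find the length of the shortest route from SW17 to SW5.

Compare a few routes:
SW17 - SW4 - SW22 - SW29 - SW36 - SW5: 25+21+9+22+10 = 87
SW17 - SW4 - SW35 - SW29 - SW36 - SW5: 25+12+14+22+10 = 83
SW17 - SW4 - SW34 - SW22 - SW29 - SW36 - SW5: 25+6+13+9+22+10 = 85
SW17 - SW4 - SW34 - SW35 - SW22 - SW29 - SW36 - SW5: 25+6+6+16+9+22+10 = 94
The minimum is 83 via SW17 - SW4 - SW35 - SW29 - SW36 - SW5.

83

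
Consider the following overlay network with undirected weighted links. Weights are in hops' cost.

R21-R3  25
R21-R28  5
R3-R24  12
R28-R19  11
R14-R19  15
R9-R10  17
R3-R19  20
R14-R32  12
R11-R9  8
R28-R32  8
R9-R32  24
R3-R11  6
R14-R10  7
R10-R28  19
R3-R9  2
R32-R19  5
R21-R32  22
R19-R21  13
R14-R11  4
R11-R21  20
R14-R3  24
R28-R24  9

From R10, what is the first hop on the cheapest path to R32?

Compare a few routes:
R10 - R14 - R19 - R32: 7+15+5 = 27
R10 - R28 - R19 - R32: 19+11+5 = 35
R10 - R14 - R32: 7+12 = 19
R10 - R28 - R32: 19+8 = 27
The minimum is 19 hops' cost via R10 - R14 - R32.
So from R10 the first move is to R14.

R14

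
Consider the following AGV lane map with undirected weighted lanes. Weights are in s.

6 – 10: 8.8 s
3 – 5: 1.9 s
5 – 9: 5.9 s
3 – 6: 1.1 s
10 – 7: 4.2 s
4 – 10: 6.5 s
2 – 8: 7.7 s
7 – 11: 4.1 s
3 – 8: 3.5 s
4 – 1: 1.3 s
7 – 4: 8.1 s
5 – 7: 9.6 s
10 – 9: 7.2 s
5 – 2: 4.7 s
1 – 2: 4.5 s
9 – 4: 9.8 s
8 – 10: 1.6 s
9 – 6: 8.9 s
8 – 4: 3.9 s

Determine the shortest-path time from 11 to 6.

Enumerating some paths:
11 → 7 → 10 → 8 → 3 → 6: 4.1+4.2+1.6+3.5+1.1 = 14.5
11 → 7 → 4 → 8 → 3 → 6: 4.1+8.1+3.9+3.5+1.1 = 20.7
11 → 7 → 10 → 6: 4.1+4.2+8.8 = 17.1
11 → 7 → 5 → 3 → 6: 4.1+9.6+1.9+1.1 = 16.7
The minimum is 14.5 s via 11 → 7 → 10 → 8 → 3 → 6.

14.5 s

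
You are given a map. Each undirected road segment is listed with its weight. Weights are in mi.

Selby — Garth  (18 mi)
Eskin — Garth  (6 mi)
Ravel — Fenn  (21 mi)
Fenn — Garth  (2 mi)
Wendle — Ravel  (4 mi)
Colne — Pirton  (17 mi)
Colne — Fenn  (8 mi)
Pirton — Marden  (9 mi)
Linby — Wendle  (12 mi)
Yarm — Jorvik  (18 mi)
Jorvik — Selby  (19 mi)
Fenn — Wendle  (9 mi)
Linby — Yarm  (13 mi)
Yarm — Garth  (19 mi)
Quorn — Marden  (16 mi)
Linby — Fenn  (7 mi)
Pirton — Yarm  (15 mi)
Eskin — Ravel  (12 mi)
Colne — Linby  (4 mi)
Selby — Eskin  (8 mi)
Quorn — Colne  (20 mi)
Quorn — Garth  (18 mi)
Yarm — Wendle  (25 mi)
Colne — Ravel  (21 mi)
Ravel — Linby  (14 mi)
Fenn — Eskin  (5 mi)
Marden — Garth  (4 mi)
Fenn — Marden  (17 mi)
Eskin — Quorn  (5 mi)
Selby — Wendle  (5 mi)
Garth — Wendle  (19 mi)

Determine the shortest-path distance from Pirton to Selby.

27 mi

Candidate routes:
Pirton - Marden - Garth - Eskin - Selby: 9+4+6+8 = 27
Pirton - Marden - Garth - Fenn - Eskin - Selby: 9+4+2+5+8 = 28
The minimum is 27 mi via Pirton - Marden - Garth - Eskin - Selby.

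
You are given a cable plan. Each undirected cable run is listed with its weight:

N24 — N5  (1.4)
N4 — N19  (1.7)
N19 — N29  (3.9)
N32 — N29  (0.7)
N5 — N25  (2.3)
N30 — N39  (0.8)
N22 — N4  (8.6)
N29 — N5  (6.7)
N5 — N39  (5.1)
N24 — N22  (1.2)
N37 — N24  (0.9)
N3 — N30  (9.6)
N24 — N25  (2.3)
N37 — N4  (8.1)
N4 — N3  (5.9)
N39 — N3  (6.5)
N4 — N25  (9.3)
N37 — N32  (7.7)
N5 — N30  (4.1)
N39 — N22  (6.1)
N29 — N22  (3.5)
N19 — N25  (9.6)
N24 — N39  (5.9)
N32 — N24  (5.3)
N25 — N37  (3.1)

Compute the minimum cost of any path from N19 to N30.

Candidate routes:
N19–N4–N3–N39–N30: 1.7+5.9+6.5+0.8 = 14.9
N19–N29–N22–N24–N5–N30: 3.9+3.5+1.2+1.4+4.1 = 14.1
N19–N29–N5–N30: 3.9+6.7+4.1 = 14.7
N19–N29–N22–N39–N30: 3.9+3.5+6.1+0.8 = 14.3
Cheapest is N19–N29–N22–N24–N5–N30 at 14.1.

14.1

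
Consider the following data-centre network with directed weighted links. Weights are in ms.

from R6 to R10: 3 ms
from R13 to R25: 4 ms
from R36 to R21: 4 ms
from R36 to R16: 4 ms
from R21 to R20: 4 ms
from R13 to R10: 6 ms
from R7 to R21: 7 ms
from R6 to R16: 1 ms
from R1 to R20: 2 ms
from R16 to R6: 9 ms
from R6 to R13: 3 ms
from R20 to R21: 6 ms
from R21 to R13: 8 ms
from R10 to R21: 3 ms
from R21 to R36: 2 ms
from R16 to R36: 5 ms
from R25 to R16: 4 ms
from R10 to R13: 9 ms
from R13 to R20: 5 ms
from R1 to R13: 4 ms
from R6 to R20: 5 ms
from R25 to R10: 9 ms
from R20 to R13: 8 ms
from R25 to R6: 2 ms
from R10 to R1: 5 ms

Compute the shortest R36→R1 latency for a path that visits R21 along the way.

23 ms

Shortest R36→R21: R36 → R21 = 4
Shortest R21→R1: R21 → R13 → R10 → R1 = 19
Total via R21: 4 + 19 = 23 ms.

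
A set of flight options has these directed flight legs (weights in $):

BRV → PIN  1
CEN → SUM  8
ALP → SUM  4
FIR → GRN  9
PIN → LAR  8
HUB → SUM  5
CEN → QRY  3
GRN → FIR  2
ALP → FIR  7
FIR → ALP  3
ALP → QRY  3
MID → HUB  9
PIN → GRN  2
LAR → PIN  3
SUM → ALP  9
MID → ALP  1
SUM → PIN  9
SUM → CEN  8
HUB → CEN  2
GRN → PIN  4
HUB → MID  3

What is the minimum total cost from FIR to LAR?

Settle nodes by increasing distance from FIR:
FIR: 0
ALP: 3  (via FIR)
QRY: 6  (via ALP)
SUM: 7  (via ALP)
GRN: 9  (via FIR)
PIN: 13  (via GRN)
CEN: 15  (via SUM)
LAR: 21  (via PIN)
Shortest route: FIR → GRN → PIN → LAR = $21.

$21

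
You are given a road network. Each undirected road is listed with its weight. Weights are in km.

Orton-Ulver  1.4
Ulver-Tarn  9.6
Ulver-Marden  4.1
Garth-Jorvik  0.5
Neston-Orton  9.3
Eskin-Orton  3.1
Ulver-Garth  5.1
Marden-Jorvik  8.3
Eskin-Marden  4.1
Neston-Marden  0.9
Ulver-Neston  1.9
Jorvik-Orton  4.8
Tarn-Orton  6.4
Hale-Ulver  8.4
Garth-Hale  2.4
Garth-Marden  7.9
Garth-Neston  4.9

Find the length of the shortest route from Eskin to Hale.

Enumerating some paths:
Eskin - Orton - Ulver - Garth - Hale: 3.1+1.4+5.1+2.4 = 12
Eskin - Orton - Jorvik - Garth - Hale: 3.1+4.8+0.5+2.4 = 10.8
Eskin - Marden - Neston - Garth - Hale: 4.1+0.9+4.9+2.4 = 12.3
The minimum is 10.8 km via Eskin - Orton - Jorvik - Garth - Hale.

10.8 km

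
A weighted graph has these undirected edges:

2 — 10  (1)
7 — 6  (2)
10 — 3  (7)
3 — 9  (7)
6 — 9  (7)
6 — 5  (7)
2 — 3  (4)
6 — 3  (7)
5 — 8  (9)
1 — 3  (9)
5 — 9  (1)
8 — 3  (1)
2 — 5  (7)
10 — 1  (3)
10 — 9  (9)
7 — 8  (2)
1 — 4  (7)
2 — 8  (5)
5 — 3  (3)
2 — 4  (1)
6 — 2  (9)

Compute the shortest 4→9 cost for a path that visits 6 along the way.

Best 4 to 6: 4 → 2 → 6 costing 10
Shortest 6→9: 6 → 9 = 7
Total via 6: 10 + 7 = 17.

17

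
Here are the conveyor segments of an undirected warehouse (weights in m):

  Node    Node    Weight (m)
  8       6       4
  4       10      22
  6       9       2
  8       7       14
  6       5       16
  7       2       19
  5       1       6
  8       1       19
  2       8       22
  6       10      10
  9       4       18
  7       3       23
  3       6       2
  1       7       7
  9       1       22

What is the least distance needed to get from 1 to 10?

Enumerating some paths:
1 → 9 → 6 → 10: 22+2+10 = 34
1 → 7 → 8 → 6 → 10: 7+14+4+10 = 35
1 → 8 → 6 → 10: 19+4+10 = 33
1 → 5 → 6 → 10: 6+16+10 = 32
The minimum is 32 m via 1 → 5 → 6 → 10.

32 m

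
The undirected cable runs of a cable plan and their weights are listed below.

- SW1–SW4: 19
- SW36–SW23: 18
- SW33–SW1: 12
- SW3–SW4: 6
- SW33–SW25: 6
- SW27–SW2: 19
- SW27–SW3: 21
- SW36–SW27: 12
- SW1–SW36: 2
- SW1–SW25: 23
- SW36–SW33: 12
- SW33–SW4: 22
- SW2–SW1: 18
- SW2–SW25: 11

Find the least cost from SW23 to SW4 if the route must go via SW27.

57

Best SW23 to SW27: SW23–SW36–SW27 costing 30
Shortest SW27→SW4: SW27–SW3–SW4 = 27
Total via SW27: 30 + 27 = 57.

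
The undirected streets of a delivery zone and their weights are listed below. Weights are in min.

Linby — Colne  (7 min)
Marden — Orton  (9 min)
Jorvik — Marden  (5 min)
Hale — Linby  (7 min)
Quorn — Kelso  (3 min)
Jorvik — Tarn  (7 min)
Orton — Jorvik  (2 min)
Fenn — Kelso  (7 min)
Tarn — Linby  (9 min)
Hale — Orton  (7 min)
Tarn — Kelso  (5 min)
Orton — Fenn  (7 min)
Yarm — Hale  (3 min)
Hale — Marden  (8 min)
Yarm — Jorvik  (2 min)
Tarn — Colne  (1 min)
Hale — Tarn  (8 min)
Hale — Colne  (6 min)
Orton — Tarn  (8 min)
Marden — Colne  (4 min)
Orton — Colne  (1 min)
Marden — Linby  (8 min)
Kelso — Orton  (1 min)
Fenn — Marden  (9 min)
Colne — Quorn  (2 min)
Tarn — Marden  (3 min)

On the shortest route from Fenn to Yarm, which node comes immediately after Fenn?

Enumerating some paths:
Fenn–Kelso–Orton–Jorvik–Yarm: 7+1+2+2 = 12
Fenn–Marden–Jorvik–Yarm: 9+5+2 = 16
Fenn–Orton–Jorvik–Yarm: 7+2+2 = 11
Cheapest is Fenn–Orton–Jorvik–Yarm at 11 min.
So from Fenn the first move is to Orton.

Orton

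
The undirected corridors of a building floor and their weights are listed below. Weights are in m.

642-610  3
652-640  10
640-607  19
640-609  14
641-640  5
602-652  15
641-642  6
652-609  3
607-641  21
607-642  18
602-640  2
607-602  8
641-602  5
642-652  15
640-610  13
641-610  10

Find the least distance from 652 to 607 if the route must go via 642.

Shortest 652→642: 652–642 = 15
Best 642 to 607: 642–607 costing 18
Total via 642: 15 + 18 = 33 m.

33 m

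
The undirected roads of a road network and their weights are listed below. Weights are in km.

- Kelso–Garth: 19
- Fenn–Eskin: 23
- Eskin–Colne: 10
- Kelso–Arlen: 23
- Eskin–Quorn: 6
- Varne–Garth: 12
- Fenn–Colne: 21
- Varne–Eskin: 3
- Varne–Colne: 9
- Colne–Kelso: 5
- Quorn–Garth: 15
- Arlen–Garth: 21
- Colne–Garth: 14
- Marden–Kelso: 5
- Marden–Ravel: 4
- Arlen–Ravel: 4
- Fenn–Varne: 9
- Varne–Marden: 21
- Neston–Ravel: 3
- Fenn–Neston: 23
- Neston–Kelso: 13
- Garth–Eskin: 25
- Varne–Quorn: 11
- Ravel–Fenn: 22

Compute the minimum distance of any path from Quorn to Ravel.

30 km

Enumerating some paths:
Quorn - Eskin - Colne - Kelso - Marden - Ravel: 6+10+5+5+4 = 30
Quorn - Varne - Colne - Kelso - Marden - Ravel: 11+9+5+5+4 = 34
Quorn - Eskin - Varne - Marden - Ravel: 6+3+21+4 = 34
Quorn - Eskin - Varne - Colne - Kelso - Marden - Ravel: 6+3+9+5+5+4 = 32
The minimum is 30 km via Quorn - Eskin - Colne - Kelso - Marden - Ravel.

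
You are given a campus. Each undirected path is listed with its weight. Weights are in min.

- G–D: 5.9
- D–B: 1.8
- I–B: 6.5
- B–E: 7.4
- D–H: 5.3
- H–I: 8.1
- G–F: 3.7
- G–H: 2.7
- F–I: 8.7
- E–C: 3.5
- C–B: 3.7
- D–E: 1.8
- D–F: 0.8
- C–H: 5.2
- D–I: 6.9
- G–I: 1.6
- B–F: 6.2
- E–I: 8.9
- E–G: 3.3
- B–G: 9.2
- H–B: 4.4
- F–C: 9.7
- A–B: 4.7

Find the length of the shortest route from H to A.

Enumerating some paths:
H–B–A: 4.4+4.7 = 9.1
H–D–B–A: 5.3+1.8+4.7 = 11.8
Cheapest is H–B–A at 9.1 min.

9.1 min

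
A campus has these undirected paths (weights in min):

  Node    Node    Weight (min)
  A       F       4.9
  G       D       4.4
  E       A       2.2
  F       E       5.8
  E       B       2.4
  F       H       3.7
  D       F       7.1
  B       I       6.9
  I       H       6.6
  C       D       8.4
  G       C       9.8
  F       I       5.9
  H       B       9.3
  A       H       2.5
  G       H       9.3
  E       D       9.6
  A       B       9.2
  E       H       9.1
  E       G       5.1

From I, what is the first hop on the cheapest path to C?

F

Compare a few routes:
I - B - E - G - C: 6.9+2.4+5.1+9.8 = 24.2
I - F - D - C: 5.9+7.1+8.4 = 21.4
I - H - G - C: 6.6+9.3+9.8 = 25.7
The minimum is 21.4 min via I - F - D - C.
So from I the first move is to F.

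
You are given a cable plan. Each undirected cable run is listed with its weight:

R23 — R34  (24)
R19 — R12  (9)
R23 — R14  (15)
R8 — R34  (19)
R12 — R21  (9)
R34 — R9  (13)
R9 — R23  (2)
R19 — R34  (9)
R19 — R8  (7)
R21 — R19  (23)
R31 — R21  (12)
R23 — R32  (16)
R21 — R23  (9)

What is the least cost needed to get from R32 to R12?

34

Enumerating some paths:
R32–R23–R34–R19–R12: 16+24+9+9 = 58
R32–R23–R21–R19–R12: 16+9+23+9 = 57
R32–R23–R9–R34–R19–R12: 16+2+13+9+9 = 49
R32–R23–R21–R12: 16+9+9 = 34
The minimum is 34 via R32–R23–R21–R12.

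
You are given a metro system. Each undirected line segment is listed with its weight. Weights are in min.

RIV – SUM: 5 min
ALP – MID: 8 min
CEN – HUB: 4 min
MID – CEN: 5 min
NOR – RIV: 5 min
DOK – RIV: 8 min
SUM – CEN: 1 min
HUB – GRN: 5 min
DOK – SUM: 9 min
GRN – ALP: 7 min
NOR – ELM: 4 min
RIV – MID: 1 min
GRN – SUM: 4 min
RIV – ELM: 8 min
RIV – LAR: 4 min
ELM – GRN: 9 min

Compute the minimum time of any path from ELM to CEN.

14 min

Compare a few routes:
ELM → RIV → MID → CEN: 8+1+5 = 14
ELM → NOR → RIV → MID → CEN: 4+5+1+5 = 15
Cheapest is ELM → RIV → MID → CEN at 14 min.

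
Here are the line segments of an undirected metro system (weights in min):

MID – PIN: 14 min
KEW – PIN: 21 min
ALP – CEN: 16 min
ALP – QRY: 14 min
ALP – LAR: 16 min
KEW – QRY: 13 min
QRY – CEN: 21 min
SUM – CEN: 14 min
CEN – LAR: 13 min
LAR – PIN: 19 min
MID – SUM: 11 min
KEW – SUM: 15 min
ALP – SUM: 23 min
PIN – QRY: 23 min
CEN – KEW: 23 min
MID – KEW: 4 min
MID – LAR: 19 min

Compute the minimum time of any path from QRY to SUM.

28 min

Shortest distances from QRY:
QRY: 0
KEW: 13  (via QRY)
ALP: 14  (via QRY)
MID: 17  (via KEW)
CEN: 21  (via QRY)
PIN: 23  (via QRY)
SUM: 28  (via KEW)
Shortest route: QRY–KEW–SUM = 28 min.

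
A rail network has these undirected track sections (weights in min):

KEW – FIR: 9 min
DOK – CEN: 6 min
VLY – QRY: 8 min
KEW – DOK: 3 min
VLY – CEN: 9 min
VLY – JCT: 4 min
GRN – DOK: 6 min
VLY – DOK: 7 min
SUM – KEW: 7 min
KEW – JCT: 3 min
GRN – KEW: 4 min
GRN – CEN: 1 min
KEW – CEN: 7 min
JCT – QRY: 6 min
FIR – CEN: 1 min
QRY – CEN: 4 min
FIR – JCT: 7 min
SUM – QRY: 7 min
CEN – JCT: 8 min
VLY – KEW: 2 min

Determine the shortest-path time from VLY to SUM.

Running Dijkstra from VLY:
VLY: 0
KEW: 2  (via VLY)
JCT: 4  (via VLY)
DOK: 5  (via KEW)
GRN: 6  (via KEW)
CEN: 7  (via GRN)
FIR: 8  (via CEN)
QRY: 8  (via VLY)
SUM: 9  (via KEW)
Shortest route: VLY–KEW–SUM = 9 min.

9 min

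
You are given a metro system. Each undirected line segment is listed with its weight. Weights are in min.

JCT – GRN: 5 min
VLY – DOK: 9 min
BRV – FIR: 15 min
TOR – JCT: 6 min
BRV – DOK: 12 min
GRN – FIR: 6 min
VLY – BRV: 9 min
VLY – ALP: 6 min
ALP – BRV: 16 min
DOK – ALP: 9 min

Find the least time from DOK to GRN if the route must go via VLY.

Best DOK to VLY: DOK–VLY costing 9
Best VLY to GRN: VLY–BRV–FIR–GRN costing 30
Total via VLY: 9 + 30 = 39 min.

39 min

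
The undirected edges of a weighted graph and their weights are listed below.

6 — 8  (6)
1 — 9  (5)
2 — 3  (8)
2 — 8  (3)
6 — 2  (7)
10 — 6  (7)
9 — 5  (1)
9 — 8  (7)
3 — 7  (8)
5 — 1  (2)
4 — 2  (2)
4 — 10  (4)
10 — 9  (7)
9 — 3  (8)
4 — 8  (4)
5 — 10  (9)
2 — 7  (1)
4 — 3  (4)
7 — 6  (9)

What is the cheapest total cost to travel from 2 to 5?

11

Running Dijkstra from 2:
2: 0
7: 1  (via 2)
4: 2  (via 2)
8: 3  (via 2)
3: 6  (via 4)
10: 6  (via 4)
6: 7  (via 2)
9: 10  (via 8)
5: 11  (via 9)
Shortest route: 2 → 8 → 9 → 5 = 11.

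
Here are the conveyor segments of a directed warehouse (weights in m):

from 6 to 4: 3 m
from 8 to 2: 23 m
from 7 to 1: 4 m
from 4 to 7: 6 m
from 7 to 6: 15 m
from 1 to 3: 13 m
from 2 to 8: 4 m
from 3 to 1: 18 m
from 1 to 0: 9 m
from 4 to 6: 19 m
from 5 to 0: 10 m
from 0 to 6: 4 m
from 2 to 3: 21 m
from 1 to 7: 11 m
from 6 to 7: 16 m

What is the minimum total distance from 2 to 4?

55 m

Compare a few routes:
2–3–1–0–6–4: 21+18+9+4+3 = 55
2–3–1–7–6–4: 21+18+11+15+3 = 68
The minimum is 55 m via 2–3–1–0–6–4.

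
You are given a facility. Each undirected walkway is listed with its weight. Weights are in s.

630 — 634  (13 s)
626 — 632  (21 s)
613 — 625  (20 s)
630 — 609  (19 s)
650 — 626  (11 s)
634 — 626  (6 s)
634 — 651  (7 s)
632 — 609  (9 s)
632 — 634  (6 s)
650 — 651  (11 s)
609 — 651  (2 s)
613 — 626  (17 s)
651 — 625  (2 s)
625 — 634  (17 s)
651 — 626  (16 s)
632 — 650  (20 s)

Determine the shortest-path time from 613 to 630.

36 s

Enumerating some paths:
613 - 625 - 634 - 630: 20+17+13 = 50
613 - 626 - 634 - 630: 17+6+13 = 36
613 - 625 - 651 - 634 - 630: 20+2+7+13 = 42
613 - 625 - 651 - 609 - 630: 20+2+2+19 = 43
The minimum is 36 s via 613 - 626 - 634 - 630.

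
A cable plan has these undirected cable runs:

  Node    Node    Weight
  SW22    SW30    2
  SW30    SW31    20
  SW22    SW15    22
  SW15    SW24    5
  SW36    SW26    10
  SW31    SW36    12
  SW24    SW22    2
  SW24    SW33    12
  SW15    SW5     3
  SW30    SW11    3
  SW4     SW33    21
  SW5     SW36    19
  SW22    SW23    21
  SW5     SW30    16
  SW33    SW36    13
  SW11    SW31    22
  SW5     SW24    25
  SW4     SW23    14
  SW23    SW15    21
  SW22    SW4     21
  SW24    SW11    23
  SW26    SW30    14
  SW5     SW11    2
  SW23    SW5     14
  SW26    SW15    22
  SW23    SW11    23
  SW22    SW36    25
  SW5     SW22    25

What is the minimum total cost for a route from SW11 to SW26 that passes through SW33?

Best SW11 to SW33: SW11–SW30–SW22–SW24–SW33 costing 19
Shortest SW33→SW26: SW33–SW36–SW26 = 23
Total via SW33: 19 + 23 = 42.

42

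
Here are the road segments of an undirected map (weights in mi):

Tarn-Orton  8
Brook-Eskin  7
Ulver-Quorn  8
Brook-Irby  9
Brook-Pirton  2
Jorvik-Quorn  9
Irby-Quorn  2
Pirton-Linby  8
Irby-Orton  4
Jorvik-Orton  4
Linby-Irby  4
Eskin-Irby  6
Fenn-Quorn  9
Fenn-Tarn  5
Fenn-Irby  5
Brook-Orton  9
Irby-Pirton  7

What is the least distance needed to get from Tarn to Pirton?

Settle nodes by increasing distance from Tarn:
Tarn: 0
Fenn: 5  (via Tarn)
Orton: 8  (via Tarn)
Irby: 10  (via Fenn)
Quorn: 12  (via Irby)
Jorvik: 12  (via Orton)
Linby: 14  (via Irby)
Eskin: 16  (via Irby)
Pirton: 17  (via Irby)
Shortest route: Tarn–Fenn–Irby–Pirton = 17 mi.

17 mi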